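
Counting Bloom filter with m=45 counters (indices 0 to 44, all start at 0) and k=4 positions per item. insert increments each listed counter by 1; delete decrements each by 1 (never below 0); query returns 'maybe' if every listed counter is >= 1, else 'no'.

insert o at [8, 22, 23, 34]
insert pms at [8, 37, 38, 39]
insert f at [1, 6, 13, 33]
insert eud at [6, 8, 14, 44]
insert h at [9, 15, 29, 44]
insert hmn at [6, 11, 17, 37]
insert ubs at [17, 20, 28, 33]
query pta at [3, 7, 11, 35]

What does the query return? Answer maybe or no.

Step 1: insert o at [8, 22, 23, 34] -> counters=[0,0,0,0,0,0,0,0,1,0,0,0,0,0,0,0,0,0,0,0,0,0,1,1,0,0,0,0,0,0,0,0,0,0,1,0,0,0,0,0,0,0,0,0,0]
Step 2: insert pms at [8, 37, 38, 39] -> counters=[0,0,0,0,0,0,0,0,2,0,0,0,0,0,0,0,0,0,0,0,0,0,1,1,0,0,0,0,0,0,0,0,0,0,1,0,0,1,1,1,0,0,0,0,0]
Step 3: insert f at [1, 6, 13, 33] -> counters=[0,1,0,0,0,0,1,0,2,0,0,0,0,1,0,0,0,0,0,0,0,0,1,1,0,0,0,0,0,0,0,0,0,1,1,0,0,1,1,1,0,0,0,0,0]
Step 4: insert eud at [6, 8, 14, 44] -> counters=[0,1,0,0,0,0,2,0,3,0,0,0,0,1,1,0,0,0,0,0,0,0,1,1,0,0,0,0,0,0,0,0,0,1,1,0,0,1,1,1,0,0,0,0,1]
Step 5: insert h at [9, 15, 29, 44] -> counters=[0,1,0,0,0,0,2,0,3,1,0,0,0,1,1,1,0,0,0,0,0,0,1,1,0,0,0,0,0,1,0,0,0,1,1,0,0,1,1,1,0,0,0,0,2]
Step 6: insert hmn at [6, 11, 17, 37] -> counters=[0,1,0,0,0,0,3,0,3,1,0,1,0,1,1,1,0,1,0,0,0,0,1,1,0,0,0,0,0,1,0,0,0,1,1,0,0,2,1,1,0,0,0,0,2]
Step 7: insert ubs at [17, 20, 28, 33] -> counters=[0,1,0,0,0,0,3,0,3,1,0,1,0,1,1,1,0,2,0,0,1,0,1,1,0,0,0,0,1,1,0,0,0,2,1,0,0,2,1,1,0,0,0,0,2]
Query pta: check counters[3]=0 counters[7]=0 counters[11]=1 counters[35]=0 -> no

Answer: no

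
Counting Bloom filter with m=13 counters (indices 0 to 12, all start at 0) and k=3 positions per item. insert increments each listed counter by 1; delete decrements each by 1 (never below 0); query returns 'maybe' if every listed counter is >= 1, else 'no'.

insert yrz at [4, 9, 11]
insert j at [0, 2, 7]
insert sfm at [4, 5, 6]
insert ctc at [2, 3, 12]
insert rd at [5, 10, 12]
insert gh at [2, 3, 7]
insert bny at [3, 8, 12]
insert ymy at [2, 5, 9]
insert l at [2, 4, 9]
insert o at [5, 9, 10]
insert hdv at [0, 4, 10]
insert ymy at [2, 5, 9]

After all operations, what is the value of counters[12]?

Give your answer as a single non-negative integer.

Answer: 3

Derivation:
Step 1: insert yrz at [4, 9, 11] -> counters=[0,0,0,0,1,0,0,0,0,1,0,1,0]
Step 2: insert j at [0, 2, 7] -> counters=[1,0,1,0,1,0,0,1,0,1,0,1,0]
Step 3: insert sfm at [4, 5, 6] -> counters=[1,0,1,0,2,1,1,1,0,1,0,1,0]
Step 4: insert ctc at [2, 3, 12] -> counters=[1,0,2,1,2,1,1,1,0,1,0,1,1]
Step 5: insert rd at [5, 10, 12] -> counters=[1,0,2,1,2,2,1,1,0,1,1,1,2]
Step 6: insert gh at [2, 3, 7] -> counters=[1,0,3,2,2,2,1,2,0,1,1,1,2]
Step 7: insert bny at [3, 8, 12] -> counters=[1,0,3,3,2,2,1,2,1,1,1,1,3]
Step 8: insert ymy at [2, 5, 9] -> counters=[1,0,4,3,2,3,1,2,1,2,1,1,3]
Step 9: insert l at [2, 4, 9] -> counters=[1,0,5,3,3,3,1,2,1,3,1,1,3]
Step 10: insert o at [5, 9, 10] -> counters=[1,0,5,3,3,4,1,2,1,4,2,1,3]
Step 11: insert hdv at [0, 4, 10] -> counters=[2,0,5,3,4,4,1,2,1,4,3,1,3]
Step 12: insert ymy at [2, 5, 9] -> counters=[2,0,6,3,4,5,1,2,1,5,3,1,3]
Final counters=[2,0,6,3,4,5,1,2,1,5,3,1,3] -> counters[12]=3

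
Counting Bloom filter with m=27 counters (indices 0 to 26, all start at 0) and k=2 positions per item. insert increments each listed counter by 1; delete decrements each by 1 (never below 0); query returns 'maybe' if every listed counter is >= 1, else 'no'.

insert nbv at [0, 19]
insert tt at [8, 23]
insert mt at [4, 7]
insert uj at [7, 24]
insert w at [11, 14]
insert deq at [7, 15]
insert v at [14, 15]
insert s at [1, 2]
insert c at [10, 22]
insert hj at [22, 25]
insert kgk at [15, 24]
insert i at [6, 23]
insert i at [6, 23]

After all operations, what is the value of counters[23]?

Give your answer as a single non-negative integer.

Step 1: insert nbv at [0, 19] -> counters=[1,0,0,0,0,0,0,0,0,0,0,0,0,0,0,0,0,0,0,1,0,0,0,0,0,0,0]
Step 2: insert tt at [8, 23] -> counters=[1,0,0,0,0,0,0,0,1,0,0,0,0,0,0,0,0,0,0,1,0,0,0,1,0,0,0]
Step 3: insert mt at [4, 7] -> counters=[1,0,0,0,1,0,0,1,1,0,0,0,0,0,0,0,0,0,0,1,0,0,0,1,0,0,0]
Step 4: insert uj at [7, 24] -> counters=[1,0,0,0,1,0,0,2,1,0,0,0,0,0,0,0,0,0,0,1,0,0,0,1,1,0,0]
Step 5: insert w at [11, 14] -> counters=[1,0,0,0,1,0,0,2,1,0,0,1,0,0,1,0,0,0,0,1,0,0,0,1,1,0,0]
Step 6: insert deq at [7, 15] -> counters=[1,0,0,0,1,0,0,3,1,0,0,1,0,0,1,1,0,0,0,1,0,0,0,1,1,0,0]
Step 7: insert v at [14, 15] -> counters=[1,0,0,0,1,0,0,3,1,0,0,1,0,0,2,2,0,0,0,1,0,0,0,1,1,0,0]
Step 8: insert s at [1, 2] -> counters=[1,1,1,0,1,0,0,3,1,0,0,1,0,0,2,2,0,0,0,1,0,0,0,1,1,0,0]
Step 9: insert c at [10, 22] -> counters=[1,1,1,0,1,0,0,3,1,0,1,1,0,0,2,2,0,0,0,1,0,0,1,1,1,0,0]
Step 10: insert hj at [22, 25] -> counters=[1,1,1,0,1,0,0,3,1,0,1,1,0,0,2,2,0,0,0,1,0,0,2,1,1,1,0]
Step 11: insert kgk at [15, 24] -> counters=[1,1,1,0,1,0,0,3,1,0,1,1,0,0,2,3,0,0,0,1,0,0,2,1,2,1,0]
Step 12: insert i at [6, 23] -> counters=[1,1,1,0,1,0,1,3,1,0,1,1,0,0,2,3,0,0,0,1,0,0,2,2,2,1,0]
Step 13: insert i at [6, 23] -> counters=[1,1,1,0,1,0,2,3,1,0,1,1,0,0,2,3,0,0,0,1,0,0,2,3,2,1,0]
Final counters=[1,1,1,0,1,0,2,3,1,0,1,1,0,0,2,3,0,0,0,1,0,0,2,3,2,1,0] -> counters[23]=3

Answer: 3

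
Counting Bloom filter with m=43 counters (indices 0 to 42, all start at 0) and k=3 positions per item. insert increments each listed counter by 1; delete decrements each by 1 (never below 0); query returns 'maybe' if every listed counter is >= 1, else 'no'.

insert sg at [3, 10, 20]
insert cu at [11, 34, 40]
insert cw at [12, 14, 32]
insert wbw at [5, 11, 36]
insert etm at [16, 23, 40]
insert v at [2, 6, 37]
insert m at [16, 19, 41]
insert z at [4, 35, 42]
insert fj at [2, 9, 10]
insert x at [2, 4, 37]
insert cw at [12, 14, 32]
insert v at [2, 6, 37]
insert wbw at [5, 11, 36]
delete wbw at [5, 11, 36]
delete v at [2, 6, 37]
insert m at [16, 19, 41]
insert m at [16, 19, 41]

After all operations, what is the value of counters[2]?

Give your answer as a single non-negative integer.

Answer: 3

Derivation:
Step 1: insert sg at [3, 10, 20] -> counters=[0,0,0,1,0,0,0,0,0,0,1,0,0,0,0,0,0,0,0,0,1,0,0,0,0,0,0,0,0,0,0,0,0,0,0,0,0,0,0,0,0,0,0]
Step 2: insert cu at [11, 34, 40] -> counters=[0,0,0,1,0,0,0,0,0,0,1,1,0,0,0,0,0,0,0,0,1,0,0,0,0,0,0,0,0,0,0,0,0,0,1,0,0,0,0,0,1,0,0]
Step 3: insert cw at [12, 14, 32] -> counters=[0,0,0,1,0,0,0,0,0,0,1,1,1,0,1,0,0,0,0,0,1,0,0,0,0,0,0,0,0,0,0,0,1,0,1,0,0,0,0,0,1,0,0]
Step 4: insert wbw at [5, 11, 36] -> counters=[0,0,0,1,0,1,0,0,0,0,1,2,1,0,1,0,0,0,0,0,1,0,0,0,0,0,0,0,0,0,0,0,1,0,1,0,1,0,0,0,1,0,0]
Step 5: insert etm at [16, 23, 40] -> counters=[0,0,0,1,0,1,0,0,0,0,1,2,1,0,1,0,1,0,0,0,1,0,0,1,0,0,0,0,0,0,0,0,1,0,1,0,1,0,0,0,2,0,0]
Step 6: insert v at [2, 6, 37] -> counters=[0,0,1,1,0,1,1,0,0,0,1,2,1,0,1,0,1,0,0,0,1,0,0,1,0,0,0,0,0,0,0,0,1,0,1,0,1,1,0,0,2,0,0]
Step 7: insert m at [16, 19, 41] -> counters=[0,0,1,1,0,1,1,0,0,0,1,2,1,0,1,0,2,0,0,1,1,0,0,1,0,0,0,0,0,0,0,0,1,0,1,0,1,1,0,0,2,1,0]
Step 8: insert z at [4, 35, 42] -> counters=[0,0,1,1,1,1,1,0,0,0,1,2,1,0,1,0,2,0,0,1,1,0,0,1,0,0,0,0,0,0,0,0,1,0,1,1,1,1,0,0,2,1,1]
Step 9: insert fj at [2, 9, 10] -> counters=[0,0,2,1,1,1,1,0,0,1,2,2,1,0,1,0,2,0,0,1,1,0,0,1,0,0,0,0,0,0,0,0,1,0,1,1,1,1,0,0,2,1,1]
Step 10: insert x at [2, 4, 37] -> counters=[0,0,3,1,2,1,1,0,0,1,2,2,1,0,1,0,2,0,0,1,1,0,0,1,0,0,0,0,0,0,0,0,1,0,1,1,1,2,0,0,2,1,1]
Step 11: insert cw at [12, 14, 32] -> counters=[0,0,3,1,2,1,1,0,0,1,2,2,2,0,2,0,2,0,0,1,1,0,0,1,0,0,0,0,0,0,0,0,2,0,1,1,1,2,0,0,2,1,1]
Step 12: insert v at [2, 6, 37] -> counters=[0,0,4,1,2,1,2,0,0,1,2,2,2,0,2,0,2,0,0,1,1,0,0,1,0,0,0,0,0,0,0,0,2,0,1,1,1,3,0,0,2,1,1]
Step 13: insert wbw at [5, 11, 36] -> counters=[0,0,4,1,2,2,2,0,0,1,2,3,2,0,2,0,2,0,0,1,1,0,0,1,0,0,0,0,0,0,0,0,2,0,1,1,2,3,0,0,2,1,1]
Step 14: delete wbw at [5, 11, 36] -> counters=[0,0,4,1,2,1,2,0,0,1,2,2,2,0,2,0,2,0,0,1,1,0,0,1,0,0,0,0,0,0,0,0,2,0,1,1,1,3,0,0,2,1,1]
Step 15: delete v at [2, 6, 37] -> counters=[0,0,3,1,2,1,1,0,0,1,2,2,2,0,2,0,2,0,0,1,1,0,0,1,0,0,0,0,0,0,0,0,2,0,1,1,1,2,0,0,2,1,1]
Step 16: insert m at [16, 19, 41] -> counters=[0,0,3,1,2,1,1,0,0,1,2,2,2,0,2,0,3,0,0,2,1,0,0,1,0,0,0,0,0,0,0,0,2,0,1,1,1,2,0,0,2,2,1]
Step 17: insert m at [16, 19, 41] -> counters=[0,0,3,1,2,1,1,0,0,1,2,2,2,0,2,0,4,0,0,3,1,0,0,1,0,0,0,0,0,0,0,0,2,0,1,1,1,2,0,0,2,3,1]
Final counters=[0,0,3,1,2,1,1,0,0,1,2,2,2,0,2,0,4,0,0,3,1,0,0,1,0,0,0,0,0,0,0,0,2,0,1,1,1,2,0,0,2,3,1] -> counters[2]=3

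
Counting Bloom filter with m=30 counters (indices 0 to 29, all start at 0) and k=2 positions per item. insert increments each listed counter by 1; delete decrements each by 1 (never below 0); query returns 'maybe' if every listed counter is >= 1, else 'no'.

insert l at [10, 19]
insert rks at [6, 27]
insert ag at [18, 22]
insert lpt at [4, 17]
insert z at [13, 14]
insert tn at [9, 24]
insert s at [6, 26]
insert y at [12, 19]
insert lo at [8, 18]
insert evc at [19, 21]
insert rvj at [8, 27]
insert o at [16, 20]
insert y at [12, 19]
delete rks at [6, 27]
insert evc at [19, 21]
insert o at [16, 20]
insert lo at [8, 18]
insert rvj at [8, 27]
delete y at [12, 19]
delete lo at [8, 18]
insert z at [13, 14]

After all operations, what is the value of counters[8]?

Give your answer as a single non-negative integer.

Step 1: insert l at [10, 19] -> counters=[0,0,0,0,0,0,0,0,0,0,1,0,0,0,0,0,0,0,0,1,0,0,0,0,0,0,0,0,0,0]
Step 2: insert rks at [6, 27] -> counters=[0,0,0,0,0,0,1,0,0,0,1,0,0,0,0,0,0,0,0,1,0,0,0,0,0,0,0,1,0,0]
Step 3: insert ag at [18, 22] -> counters=[0,0,0,0,0,0,1,0,0,0,1,0,0,0,0,0,0,0,1,1,0,0,1,0,0,0,0,1,0,0]
Step 4: insert lpt at [4, 17] -> counters=[0,0,0,0,1,0,1,0,0,0,1,0,0,0,0,0,0,1,1,1,0,0,1,0,0,0,0,1,0,0]
Step 5: insert z at [13, 14] -> counters=[0,0,0,0,1,0,1,0,0,0,1,0,0,1,1,0,0,1,1,1,0,0,1,0,0,0,0,1,0,0]
Step 6: insert tn at [9, 24] -> counters=[0,0,0,0,1,0,1,0,0,1,1,0,0,1,1,0,0,1,1,1,0,0,1,0,1,0,0,1,0,0]
Step 7: insert s at [6, 26] -> counters=[0,0,0,0,1,0,2,0,0,1,1,0,0,1,1,0,0,1,1,1,0,0,1,0,1,0,1,1,0,0]
Step 8: insert y at [12, 19] -> counters=[0,0,0,0,1,0,2,0,0,1,1,0,1,1,1,0,0,1,1,2,0,0,1,0,1,0,1,1,0,0]
Step 9: insert lo at [8, 18] -> counters=[0,0,0,0,1,0,2,0,1,1,1,0,1,1,1,0,0,1,2,2,0,0,1,0,1,0,1,1,0,0]
Step 10: insert evc at [19, 21] -> counters=[0,0,0,0,1,0,2,0,1,1,1,0,1,1,1,0,0,1,2,3,0,1,1,0,1,0,1,1,0,0]
Step 11: insert rvj at [8, 27] -> counters=[0,0,0,0,1,0,2,0,2,1,1,0,1,1,1,0,0,1,2,3,0,1,1,0,1,0,1,2,0,0]
Step 12: insert o at [16, 20] -> counters=[0,0,0,0,1,0,2,0,2,1,1,0,1,1,1,0,1,1,2,3,1,1,1,0,1,0,1,2,0,0]
Step 13: insert y at [12, 19] -> counters=[0,0,0,0,1,0,2,0,2,1,1,0,2,1,1,0,1,1,2,4,1,1,1,0,1,0,1,2,0,0]
Step 14: delete rks at [6, 27] -> counters=[0,0,0,0,1,0,1,0,2,1,1,0,2,1,1,0,1,1,2,4,1,1,1,0,1,0,1,1,0,0]
Step 15: insert evc at [19, 21] -> counters=[0,0,0,0,1,0,1,0,2,1,1,0,2,1,1,0,1,1,2,5,1,2,1,0,1,0,1,1,0,0]
Step 16: insert o at [16, 20] -> counters=[0,0,0,0,1,0,1,0,2,1,1,0,2,1,1,0,2,1,2,5,2,2,1,0,1,0,1,1,0,0]
Step 17: insert lo at [8, 18] -> counters=[0,0,0,0,1,0,1,0,3,1,1,0,2,1,1,0,2,1,3,5,2,2,1,0,1,0,1,1,0,0]
Step 18: insert rvj at [8, 27] -> counters=[0,0,0,0,1,0,1,0,4,1,1,0,2,1,1,0,2,1,3,5,2,2,1,0,1,0,1,2,0,0]
Step 19: delete y at [12, 19] -> counters=[0,0,0,0,1,0,1,0,4,1,1,0,1,1,1,0,2,1,3,4,2,2,1,0,1,0,1,2,0,0]
Step 20: delete lo at [8, 18] -> counters=[0,0,0,0,1,0,1,0,3,1,1,0,1,1,1,0,2,1,2,4,2,2,1,0,1,0,1,2,0,0]
Step 21: insert z at [13, 14] -> counters=[0,0,0,0,1,0,1,0,3,1,1,0,1,2,2,0,2,1,2,4,2,2,1,0,1,0,1,2,0,0]
Final counters=[0,0,0,0,1,0,1,0,3,1,1,0,1,2,2,0,2,1,2,4,2,2,1,0,1,0,1,2,0,0] -> counters[8]=3

Answer: 3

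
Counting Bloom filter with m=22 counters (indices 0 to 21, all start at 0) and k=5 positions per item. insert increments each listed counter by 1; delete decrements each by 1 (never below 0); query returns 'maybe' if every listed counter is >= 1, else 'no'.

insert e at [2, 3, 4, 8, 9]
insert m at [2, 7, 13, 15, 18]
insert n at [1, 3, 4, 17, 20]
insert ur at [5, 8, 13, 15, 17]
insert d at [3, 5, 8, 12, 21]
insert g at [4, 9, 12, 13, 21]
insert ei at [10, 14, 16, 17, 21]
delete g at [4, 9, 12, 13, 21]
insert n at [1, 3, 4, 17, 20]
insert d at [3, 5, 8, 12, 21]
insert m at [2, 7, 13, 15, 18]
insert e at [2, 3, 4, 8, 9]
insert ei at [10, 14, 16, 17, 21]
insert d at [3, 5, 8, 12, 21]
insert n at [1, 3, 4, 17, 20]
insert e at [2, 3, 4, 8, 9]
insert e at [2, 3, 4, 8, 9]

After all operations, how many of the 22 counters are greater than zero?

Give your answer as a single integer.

Step 1: insert e at [2, 3, 4, 8, 9] -> counters=[0,0,1,1,1,0,0,0,1,1,0,0,0,0,0,0,0,0,0,0,0,0]
Step 2: insert m at [2, 7, 13, 15, 18] -> counters=[0,0,2,1,1,0,0,1,1,1,0,0,0,1,0,1,0,0,1,0,0,0]
Step 3: insert n at [1, 3, 4, 17, 20] -> counters=[0,1,2,2,2,0,0,1,1,1,0,0,0,1,0,1,0,1,1,0,1,0]
Step 4: insert ur at [5, 8, 13, 15, 17] -> counters=[0,1,2,2,2,1,0,1,2,1,0,0,0,2,0,2,0,2,1,0,1,0]
Step 5: insert d at [3, 5, 8, 12, 21] -> counters=[0,1,2,3,2,2,0,1,3,1,0,0,1,2,0,2,0,2,1,0,1,1]
Step 6: insert g at [4, 9, 12, 13, 21] -> counters=[0,1,2,3,3,2,0,1,3,2,0,0,2,3,0,2,0,2,1,0,1,2]
Step 7: insert ei at [10, 14, 16, 17, 21] -> counters=[0,1,2,3,3,2,0,1,3,2,1,0,2,3,1,2,1,3,1,0,1,3]
Step 8: delete g at [4, 9, 12, 13, 21] -> counters=[0,1,2,3,2,2,0,1,3,1,1,0,1,2,1,2,1,3,1,0,1,2]
Step 9: insert n at [1, 3, 4, 17, 20] -> counters=[0,2,2,4,3,2,0,1,3,1,1,0,1,2,1,2,1,4,1,0,2,2]
Step 10: insert d at [3, 5, 8, 12, 21] -> counters=[0,2,2,5,3,3,0,1,4,1,1,0,2,2,1,2,1,4,1,0,2,3]
Step 11: insert m at [2, 7, 13, 15, 18] -> counters=[0,2,3,5,3,3,0,2,4,1,1,0,2,3,1,3,1,4,2,0,2,3]
Step 12: insert e at [2, 3, 4, 8, 9] -> counters=[0,2,4,6,4,3,0,2,5,2,1,0,2,3,1,3,1,4,2,0,2,3]
Step 13: insert ei at [10, 14, 16, 17, 21] -> counters=[0,2,4,6,4,3,0,2,5,2,2,0,2,3,2,3,2,5,2,0,2,4]
Step 14: insert d at [3, 5, 8, 12, 21] -> counters=[0,2,4,7,4,4,0,2,6,2,2,0,3,3,2,3,2,5,2,0,2,5]
Step 15: insert n at [1, 3, 4, 17, 20] -> counters=[0,3,4,8,5,4,0,2,6,2,2,0,3,3,2,3,2,6,2,0,3,5]
Step 16: insert e at [2, 3, 4, 8, 9] -> counters=[0,3,5,9,6,4,0,2,7,3,2,0,3,3,2,3,2,6,2,0,3,5]
Step 17: insert e at [2, 3, 4, 8, 9] -> counters=[0,3,6,10,7,4,0,2,8,4,2,0,3,3,2,3,2,6,2,0,3,5]
Final counters=[0,3,6,10,7,4,0,2,8,4,2,0,3,3,2,3,2,6,2,0,3,5] -> 18 nonzero

Answer: 18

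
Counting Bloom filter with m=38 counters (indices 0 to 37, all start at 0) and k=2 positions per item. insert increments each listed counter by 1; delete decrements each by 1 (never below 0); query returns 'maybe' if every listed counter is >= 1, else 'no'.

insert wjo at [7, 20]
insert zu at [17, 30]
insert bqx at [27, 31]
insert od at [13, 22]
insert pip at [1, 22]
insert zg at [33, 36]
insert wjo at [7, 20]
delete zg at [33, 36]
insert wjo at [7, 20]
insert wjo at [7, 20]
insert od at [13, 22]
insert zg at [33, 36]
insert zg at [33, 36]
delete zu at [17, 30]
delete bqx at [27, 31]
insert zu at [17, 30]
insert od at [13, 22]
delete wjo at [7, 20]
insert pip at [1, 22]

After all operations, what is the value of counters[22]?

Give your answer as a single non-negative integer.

Answer: 5

Derivation:
Step 1: insert wjo at [7, 20] -> counters=[0,0,0,0,0,0,0,1,0,0,0,0,0,0,0,0,0,0,0,0,1,0,0,0,0,0,0,0,0,0,0,0,0,0,0,0,0,0]
Step 2: insert zu at [17, 30] -> counters=[0,0,0,0,0,0,0,1,0,0,0,0,0,0,0,0,0,1,0,0,1,0,0,0,0,0,0,0,0,0,1,0,0,0,0,0,0,0]
Step 3: insert bqx at [27, 31] -> counters=[0,0,0,0,0,0,0,1,0,0,0,0,0,0,0,0,0,1,0,0,1,0,0,0,0,0,0,1,0,0,1,1,0,0,0,0,0,0]
Step 4: insert od at [13, 22] -> counters=[0,0,0,0,0,0,0,1,0,0,0,0,0,1,0,0,0,1,0,0,1,0,1,0,0,0,0,1,0,0,1,1,0,0,0,0,0,0]
Step 5: insert pip at [1, 22] -> counters=[0,1,0,0,0,0,0,1,0,0,0,0,0,1,0,0,0,1,0,0,1,0,2,0,0,0,0,1,0,0,1,1,0,0,0,0,0,0]
Step 6: insert zg at [33, 36] -> counters=[0,1,0,0,0,0,0,1,0,0,0,0,0,1,0,0,0,1,0,0,1,0,2,0,0,0,0,1,0,0,1,1,0,1,0,0,1,0]
Step 7: insert wjo at [7, 20] -> counters=[0,1,0,0,0,0,0,2,0,0,0,0,0,1,0,0,0,1,0,0,2,0,2,0,0,0,0,1,0,0,1,1,0,1,0,0,1,0]
Step 8: delete zg at [33, 36] -> counters=[0,1,0,0,0,0,0,2,0,0,0,0,0,1,0,0,0,1,0,0,2,0,2,0,0,0,0,1,0,0,1,1,0,0,0,0,0,0]
Step 9: insert wjo at [7, 20] -> counters=[0,1,0,0,0,0,0,3,0,0,0,0,0,1,0,0,0,1,0,0,3,0,2,0,0,0,0,1,0,0,1,1,0,0,0,0,0,0]
Step 10: insert wjo at [7, 20] -> counters=[0,1,0,0,0,0,0,4,0,0,0,0,0,1,0,0,0,1,0,0,4,0,2,0,0,0,0,1,0,0,1,1,0,0,0,0,0,0]
Step 11: insert od at [13, 22] -> counters=[0,1,0,0,0,0,0,4,0,0,0,0,0,2,0,0,0,1,0,0,4,0,3,0,0,0,0,1,0,0,1,1,0,0,0,0,0,0]
Step 12: insert zg at [33, 36] -> counters=[0,1,0,0,0,0,0,4,0,0,0,0,0,2,0,0,0,1,0,0,4,0,3,0,0,0,0,1,0,0,1,1,0,1,0,0,1,0]
Step 13: insert zg at [33, 36] -> counters=[0,1,0,0,0,0,0,4,0,0,0,0,0,2,0,0,0,1,0,0,4,0,3,0,0,0,0,1,0,0,1,1,0,2,0,0,2,0]
Step 14: delete zu at [17, 30] -> counters=[0,1,0,0,0,0,0,4,0,0,0,0,0,2,0,0,0,0,0,0,4,0,3,0,0,0,0,1,0,0,0,1,0,2,0,0,2,0]
Step 15: delete bqx at [27, 31] -> counters=[0,1,0,0,0,0,0,4,0,0,0,0,0,2,0,0,0,0,0,0,4,0,3,0,0,0,0,0,0,0,0,0,0,2,0,0,2,0]
Step 16: insert zu at [17, 30] -> counters=[0,1,0,0,0,0,0,4,0,0,0,0,0,2,0,0,0,1,0,0,4,0,3,0,0,0,0,0,0,0,1,0,0,2,0,0,2,0]
Step 17: insert od at [13, 22] -> counters=[0,1,0,0,0,0,0,4,0,0,0,0,0,3,0,0,0,1,0,0,4,0,4,0,0,0,0,0,0,0,1,0,0,2,0,0,2,0]
Step 18: delete wjo at [7, 20] -> counters=[0,1,0,0,0,0,0,3,0,0,0,0,0,3,0,0,0,1,0,0,3,0,4,0,0,0,0,0,0,0,1,0,0,2,0,0,2,0]
Step 19: insert pip at [1, 22] -> counters=[0,2,0,0,0,0,0,3,0,0,0,0,0,3,0,0,0,1,0,0,3,0,5,0,0,0,0,0,0,0,1,0,0,2,0,0,2,0]
Final counters=[0,2,0,0,0,0,0,3,0,0,0,0,0,3,0,0,0,1,0,0,3,0,5,0,0,0,0,0,0,0,1,0,0,2,0,0,2,0] -> counters[22]=5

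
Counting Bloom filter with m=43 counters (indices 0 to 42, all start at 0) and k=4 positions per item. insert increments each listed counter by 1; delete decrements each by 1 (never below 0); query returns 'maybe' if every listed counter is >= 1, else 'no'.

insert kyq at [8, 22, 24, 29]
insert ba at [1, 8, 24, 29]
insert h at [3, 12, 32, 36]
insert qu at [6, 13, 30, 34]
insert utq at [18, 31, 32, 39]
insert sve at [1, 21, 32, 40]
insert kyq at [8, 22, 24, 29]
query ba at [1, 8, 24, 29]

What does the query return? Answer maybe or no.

Step 1: insert kyq at [8, 22, 24, 29] -> counters=[0,0,0,0,0,0,0,0,1,0,0,0,0,0,0,0,0,0,0,0,0,0,1,0,1,0,0,0,0,1,0,0,0,0,0,0,0,0,0,0,0,0,0]
Step 2: insert ba at [1, 8, 24, 29] -> counters=[0,1,0,0,0,0,0,0,2,0,0,0,0,0,0,0,0,0,0,0,0,0,1,0,2,0,0,0,0,2,0,0,0,0,0,0,0,0,0,0,0,0,0]
Step 3: insert h at [3, 12, 32, 36] -> counters=[0,1,0,1,0,0,0,0,2,0,0,0,1,0,0,0,0,0,0,0,0,0,1,0,2,0,0,0,0,2,0,0,1,0,0,0,1,0,0,0,0,0,0]
Step 4: insert qu at [6, 13, 30, 34] -> counters=[0,1,0,1,0,0,1,0,2,0,0,0,1,1,0,0,0,0,0,0,0,0,1,0,2,0,0,0,0,2,1,0,1,0,1,0,1,0,0,0,0,0,0]
Step 5: insert utq at [18, 31, 32, 39] -> counters=[0,1,0,1,0,0,1,0,2,0,0,0,1,1,0,0,0,0,1,0,0,0,1,0,2,0,0,0,0,2,1,1,2,0,1,0,1,0,0,1,0,0,0]
Step 6: insert sve at [1, 21, 32, 40] -> counters=[0,2,0,1,0,0,1,0,2,0,0,0,1,1,0,0,0,0,1,0,0,1,1,0,2,0,0,0,0,2,1,1,3,0,1,0,1,0,0,1,1,0,0]
Step 7: insert kyq at [8, 22, 24, 29] -> counters=[0,2,0,1,0,0,1,0,3,0,0,0,1,1,0,0,0,0,1,0,0,1,2,0,3,0,0,0,0,3,1,1,3,0,1,0,1,0,0,1,1,0,0]
Query ba: check counters[1]=2 counters[8]=3 counters[24]=3 counters[29]=3 -> maybe

Answer: maybe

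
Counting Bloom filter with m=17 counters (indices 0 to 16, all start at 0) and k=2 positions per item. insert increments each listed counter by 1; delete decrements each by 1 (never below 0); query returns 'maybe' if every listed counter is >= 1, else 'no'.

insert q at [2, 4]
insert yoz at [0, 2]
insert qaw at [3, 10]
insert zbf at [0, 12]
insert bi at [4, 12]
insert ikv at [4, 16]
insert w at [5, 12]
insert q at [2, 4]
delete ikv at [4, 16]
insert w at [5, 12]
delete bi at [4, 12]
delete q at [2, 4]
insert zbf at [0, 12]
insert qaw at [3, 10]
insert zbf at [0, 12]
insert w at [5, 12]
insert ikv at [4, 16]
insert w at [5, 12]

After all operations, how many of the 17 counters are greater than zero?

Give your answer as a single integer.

Step 1: insert q at [2, 4] -> counters=[0,0,1,0,1,0,0,0,0,0,0,0,0,0,0,0,0]
Step 2: insert yoz at [0, 2] -> counters=[1,0,2,0,1,0,0,0,0,0,0,0,0,0,0,0,0]
Step 3: insert qaw at [3, 10] -> counters=[1,0,2,1,1,0,0,0,0,0,1,0,0,0,0,0,0]
Step 4: insert zbf at [0, 12] -> counters=[2,0,2,1,1,0,0,0,0,0,1,0,1,0,0,0,0]
Step 5: insert bi at [4, 12] -> counters=[2,0,2,1,2,0,0,0,0,0,1,0,2,0,0,0,0]
Step 6: insert ikv at [4, 16] -> counters=[2,0,2,1,3,0,0,0,0,0,1,0,2,0,0,0,1]
Step 7: insert w at [5, 12] -> counters=[2,0,2,1,3,1,0,0,0,0,1,0,3,0,0,0,1]
Step 8: insert q at [2, 4] -> counters=[2,0,3,1,4,1,0,0,0,0,1,0,3,0,0,0,1]
Step 9: delete ikv at [4, 16] -> counters=[2,0,3,1,3,1,0,0,0,0,1,0,3,0,0,0,0]
Step 10: insert w at [5, 12] -> counters=[2,0,3,1,3,2,0,0,0,0,1,0,4,0,0,0,0]
Step 11: delete bi at [4, 12] -> counters=[2,0,3,1,2,2,0,0,0,0,1,0,3,0,0,0,0]
Step 12: delete q at [2, 4] -> counters=[2,0,2,1,1,2,0,0,0,0,1,0,3,0,0,0,0]
Step 13: insert zbf at [0, 12] -> counters=[3,0,2,1,1,2,0,0,0,0,1,0,4,0,0,0,0]
Step 14: insert qaw at [3, 10] -> counters=[3,0,2,2,1,2,0,0,0,0,2,0,4,0,0,0,0]
Step 15: insert zbf at [0, 12] -> counters=[4,0,2,2,1,2,0,0,0,0,2,0,5,0,0,0,0]
Step 16: insert w at [5, 12] -> counters=[4,0,2,2,1,3,0,0,0,0,2,0,6,0,0,0,0]
Step 17: insert ikv at [4, 16] -> counters=[4,0,2,2,2,3,0,0,0,0,2,0,6,0,0,0,1]
Step 18: insert w at [5, 12] -> counters=[4,0,2,2,2,4,0,0,0,0,2,0,7,0,0,0,1]
Final counters=[4,0,2,2,2,4,0,0,0,0,2,0,7,0,0,0,1] -> 8 nonzero

Answer: 8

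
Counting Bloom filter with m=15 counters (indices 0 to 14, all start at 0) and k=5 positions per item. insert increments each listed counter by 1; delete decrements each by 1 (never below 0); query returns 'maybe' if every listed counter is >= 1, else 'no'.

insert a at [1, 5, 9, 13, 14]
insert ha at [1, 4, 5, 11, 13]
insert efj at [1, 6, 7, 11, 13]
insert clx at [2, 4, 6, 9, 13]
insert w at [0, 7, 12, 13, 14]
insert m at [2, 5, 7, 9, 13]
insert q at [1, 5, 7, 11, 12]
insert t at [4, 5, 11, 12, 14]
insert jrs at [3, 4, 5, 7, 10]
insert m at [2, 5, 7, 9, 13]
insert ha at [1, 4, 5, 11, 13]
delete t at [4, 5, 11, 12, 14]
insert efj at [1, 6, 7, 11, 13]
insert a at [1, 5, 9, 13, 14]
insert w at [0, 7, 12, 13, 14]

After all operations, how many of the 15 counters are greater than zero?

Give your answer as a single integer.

Answer: 14

Derivation:
Step 1: insert a at [1, 5, 9, 13, 14] -> counters=[0,1,0,0,0,1,0,0,0,1,0,0,0,1,1]
Step 2: insert ha at [1, 4, 5, 11, 13] -> counters=[0,2,0,0,1,2,0,0,0,1,0,1,0,2,1]
Step 3: insert efj at [1, 6, 7, 11, 13] -> counters=[0,3,0,0,1,2,1,1,0,1,0,2,0,3,1]
Step 4: insert clx at [2, 4, 6, 9, 13] -> counters=[0,3,1,0,2,2,2,1,0,2,0,2,0,4,1]
Step 5: insert w at [0, 7, 12, 13, 14] -> counters=[1,3,1,0,2,2,2,2,0,2,0,2,1,5,2]
Step 6: insert m at [2, 5, 7, 9, 13] -> counters=[1,3,2,0,2,3,2,3,0,3,0,2,1,6,2]
Step 7: insert q at [1, 5, 7, 11, 12] -> counters=[1,4,2,0,2,4,2,4,0,3,0,3,2,6,2]
Step 8: insert t at [4, 5, 11, 12, 14] -> counters=[1,4,2,0,3,5,2,4,0,3,0,4,3,6,3]
Step 9: insert jrs at [3, 4, 5, 7, 10] -> counters=[1,4,2,1,4,6,2,5,0,3,1,4,3,6,3]
Step 10: insert m at [2, 5, 7, 9, 13] -> counters=[1,4,3,1,4,7,2,6,0,4,1,4,3,7,3]
Step 11: insert ha at [1, 4, 5, 11, 13] -> counters=[1,5,3,1,5,8,2,6,0,4,1,5,3,8,3]
Step 12: delete t at [4, 5, 11, 12, 14] -> counters=[1,5,3,1,4,7,2,6,0,4,1,4,2,8,2]
Step 13: insert efj at [1, 6, 7, 11, 13] -> counters=[1,6,3,1,4,7,3,7,0,4,1,5,2,9,2]
Step 14: insert a at [1, 5, 9, 13, 14] -> counters=[1,7,3,1,4,8,3,7,0,5,1,5,2,10,3]
Step 15: insert w at [0, 7, 12, 13, 14] -> counters=[2,7,3,1,4,8,3,8,0,5,1,5,3,11,4]
Final counters=[2,7,3,1,4,8,3,8,0,5,1,5,3,11,4] -> 14 nonzero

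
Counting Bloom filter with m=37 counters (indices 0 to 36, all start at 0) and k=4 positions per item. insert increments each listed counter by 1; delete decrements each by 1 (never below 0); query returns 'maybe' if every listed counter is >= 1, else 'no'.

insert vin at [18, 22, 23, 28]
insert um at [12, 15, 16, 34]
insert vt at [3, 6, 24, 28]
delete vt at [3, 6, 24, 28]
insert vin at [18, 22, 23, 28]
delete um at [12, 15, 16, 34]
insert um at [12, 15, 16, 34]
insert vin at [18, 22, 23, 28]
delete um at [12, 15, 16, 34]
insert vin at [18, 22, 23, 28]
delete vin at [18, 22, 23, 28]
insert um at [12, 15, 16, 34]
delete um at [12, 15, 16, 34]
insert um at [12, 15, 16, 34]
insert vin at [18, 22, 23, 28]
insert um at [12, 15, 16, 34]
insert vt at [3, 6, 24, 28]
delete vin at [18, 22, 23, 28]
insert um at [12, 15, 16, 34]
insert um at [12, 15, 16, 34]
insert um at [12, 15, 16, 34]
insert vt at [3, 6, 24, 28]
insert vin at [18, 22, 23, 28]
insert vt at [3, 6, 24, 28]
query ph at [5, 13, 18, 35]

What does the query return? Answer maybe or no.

Answer: no

Derivation:
Step 1: insert vin at [18, 22, 23, 28] -> counters=[0,0,0,0,0,0,0,0,0,0,0,0,0,0,0,0,0,0,1,0,0,0,1,1,0,0,0,0,1,0,0,0,0,0,0,0,0]
Step 2: insert um at [12, 15, 16, 34] -> counters=[0,0,0,0,0,0,0,0,0,0,0,0,1,0,0,1,1,0,1,0,0,0,1,1,0,0,0,0,1,0,0,0,0,0,1,0,0]
Step 3: insert vt at [3, 6, 24, 28] -> counters=[0,0,0,1,0,0,1,0,0,0,0,0,1,0,0,1,1,0,1,0,0,0,1,1,1,0,0,0,2,0,0,0,0,0,1,0,0]
Step 4: delete vt at [3, 6, 24, 28] -> counters=[0,0,0,0,0,0,0,0,0,0,0,0,1,0,0,1,1,0,1,0,0,0,1,1,0,0,0,0,1,0,0,0,0,0,1,0,0]
Step 5: insert vin at [18, 22, 23, 28] -> counters=[0,0,0,0,0,0,0,0,0,0,0,0,1,0,0,1,1,0,2,0,0,0,2,2,0,0,0,0,2,0,0,0,0,0,1,0,0]
Step 6: delete um at [12, 15, 16, 34] -> counters=[0,0,0,0,0,0,0,0,0,0,0,0,0,0,0,0,0,0,2,0,0,0,2,2,0,0,0,0,2,0,0,0,0,0,0,0,0]
Step 7: insert um at [12, 15, 16, 34] -> counters=[0,0,0,0,0,0,0,0,0,0,0,0,1,0,0,1,1,0,2,0,0,0,2,2,0,0,0,0,2,0,0,0,0,0,1,0,0]
Step 8: insert vin at [18, 22, 23, 28] -> counters=[0,0,0,0,0,0,0,0,0,0,0,0,1,0,0,1,1,0,3,0,0,0,3,3,0,0,0,0,3,0,0,0,0,0,1,0,0]
Step 9: delete um at [12, 15, 16, 34] -> counters=[0,0,0,0,0,0,0,0,0,0,0,0,0,0,0,0,0,0,3,0,0,0,3,3,0,0,0,0,3,0,0,0,0,0,0,0,0]
Step 10: insert vin at [18, 22, 23, 28] -> counters=[0,0,0,0,0,0,0,0,0,0,0,0,0,0,0,0,0,0,4,0,0,0,4,4,0,0,0,0,4,0,0,0,0,0,0,0,0]
Step 11: delete vin at [18, 22, 23, 28] -> counters=[0,0,0,0,0,0,0,0,0,0,0,0,0,0,0,0,0,0,3,0,0,0,3,3,0,0,0,0,3,0,0,0,0,0,0,0,0]
Step 12: insert um at [12, 15, 16, 34] -> counters=[0,0,0,0,0,0,0,0,0,0,0,0,1,0,0,1,1,0,3,0,0,0,3,3,0,0,0,0,3,0,0,0,0,0,1,0,0]
Step 13: delete um at [12, 15, 16, 34] -> counters=[0,0,0,0,0,0,0,0,0,0,0,0,0,0,0,0,0,0,3,0,0,0,3,3,0,0,0,0,3,0,0,0,0,0,0,0,0]
Step 14: insert um at [12, 15, 16, 34] -> counters=[0,0,0,0,0,0,0,0,0,0,0,0,1,0,0,1,1,0,3,0,0,0,3,3,0,0,0,0,3,0,0,0,0,0,1,0,0]
Step 15: insert vin at [18, 22, 23, 28] -> counters=[0,0,0,0,0,0,0,0,0,0,0,0,1,0,0,1,1,0,4,0,0,0,4,4,0,0,0,0,4,0,0,0,0,0,1,0,0]
Step 16: insert um at [12, 15, 16, 34] -> counters=[0,0,0,0,0,0,0,0,0,0,0,0,2,0,0,2,2,0,4,0,0,0,4,4,0,0,0,0,4,0,0,0,0,0,2,0,0]
Step 17: insert vt at [3, 6, 24, 28] -> counters=[0,0,0,1,0,0,1,0,0,0,0,0,2,0,0,2,2,0,4,0,0,0,4,4,1,0,0,0,5,0,0,0,0,0,2,0,0]
Step 18: delete vin at [18, 22, 23, 28] -> counters=[0,0,0,1,0,0,1,0,0,0,0,0,2,0,0,2,2,0,3,0,0,0,3,3,1,0,0,0,4,0,0,0,0,0,2,0,0]
Step 19: insert um at [12, 15, 16, 34] -> counters=[0,0,0,1,0,0,1,0,0,0,0,0,3,0,0,3,3,0,3,0,0,0,3,3,1,0,0,0,4,0,0,0,0,0,3,0,0]
Step 20: insert um at [12, 15, 16, 34] -> counters=[0,0,0,1,0,0,1,0,0,0,0,0,4,0,0,4,4,0,3,0,0,0,3,3,1,0,0,0,4,0,0,0,0,0,4,0,0]
Step 21: insert um at [12, 15, 16, 34] -> counters=[0,0,0,1,0,0,1,0,0,0,0,0,5,0,0,5,5,0,3,0,0,0,3,3,1,0,0,0,4,0,0,0,0,0,5,0,0]
Step 22: insert vt at [3, 6, 24, 28] -> counters=[0,0,0,2,0,0,2,0,0,0,0,0,5,0,0,5,5,0,3,0,0,0,3,3,2,0,0,0,5,0,0,0,0,0,5,0,0]
Step 23: insert vin at [18, 22, 23, 28] -> counters=[0,0,0,2,0,0,2,0,0,0,0,0,5,0,0,5,5,0,4,0,0,0,4,4,2,0,0,0,6,0,0,0,0,0,5,0,0]
Step 24: insert vt at [3, 6, 24, 28] -> counters=[0,0,0,3,0,0,3,0,0,0,0,0,5,0,0,5,5,0,4,0,0,0,4,4,3,0,0,0,7,0,0,0,0,0,5,0,0]
Query ph: check counters[5]=0 counters[13]=0 counters[18]=4 counters[35]=0 -> no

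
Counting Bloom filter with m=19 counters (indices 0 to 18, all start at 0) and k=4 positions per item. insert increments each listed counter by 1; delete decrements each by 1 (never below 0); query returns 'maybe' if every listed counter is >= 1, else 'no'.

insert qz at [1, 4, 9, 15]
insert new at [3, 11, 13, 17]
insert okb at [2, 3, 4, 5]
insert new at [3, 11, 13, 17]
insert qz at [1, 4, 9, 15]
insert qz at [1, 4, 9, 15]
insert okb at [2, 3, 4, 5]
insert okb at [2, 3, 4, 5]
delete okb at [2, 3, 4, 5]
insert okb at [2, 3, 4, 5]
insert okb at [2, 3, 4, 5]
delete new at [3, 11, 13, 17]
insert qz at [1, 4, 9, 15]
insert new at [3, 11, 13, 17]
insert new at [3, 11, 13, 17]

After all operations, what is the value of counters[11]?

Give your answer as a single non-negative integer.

Step 1: insert qz at [1, 4, 9, 15] -> counters=[0,1,0,0,1,0,0,0,0,1,0,0,0,0,0,1,0,0,0]
Step 2: insert new at [3, 11, 13, 17] -> counters=[0,1,0,1,1,0,0,0,0,1,0,1,0,1,0,1,0,1,0]
Step 3: insert okb at [2, 3, 4, 5] -> counters=[0,1,1,2,2,1,0,0,0,1,0,1,0,1,0,1,0,1,0]
Step 4: insert new at [3, 11, 13, 17] -> counters=[0,1,1,3,2,1,0,0,0,1,0,2,0,2,0,1,0,2,0]
Step 5: insert qz at [1, 4, 9, 15] -> counters=[0,2,1,3,3,1,0,0,0,2,0,2,0,2,0,2,0,2,0]
Step 6: insert qz at [1, 4, 9, 15] -> counters=[0,3,1,3,4,1,0,0,0,3,0,2,0,2,0,3,0,2,0]
Step 7: insert okb at [2, 3, 4, 5] -> counters=[0,3,2,4,5,2,0,0,0,3,0,2,0,2,0,3,0,2,0]
Step 8: insert okb at [2, 3, 4, 5] -> counters=[0,3,3,5,6,3,0,0,0,3,0,2,0,2,0,3,0,2,0]
Step 9: delete okb at [2, 3, 4, 5] -> counters=[0,3,2,4,5,2,0,0,0,3,0,2,0,2,0,3,0,2,0]
Step 10: insert okb at [2, 3, 4, 5] -> counters=[0,3,3,5,6,3,0,0,0,3,0,2,0,2,0,3,0,2,0]
Step 11: insert okb at [2, 3, 4, 5] -> counters=[0,3,4,6,7,4,0,0,0,3,0,2,0,2,0,3,0,2,0]
Step 12: delete new at [3, 11, 13, 17] -> counters=[0,3,4,5,7,4,0,0,0,3,0,1,0,1,0,3,0,1,0]
Step 13: insert qz at [1, 4, 9, 15] -> counters=[0,4,4,5,8,4,0,0,0,4,0,1,0,1,0,4,0,1,0]
Step 14: insert new at [3, 11, 13, 17] -> counters=[0,4,4,6,8,4,0,0,0,4,0,2,0,2,0,4,0,2,0]
Step 15: insert new at [3, 11, 13, 17] -> counters=[0,4,4,7,8,4,0,0,0,4,0,3,0,3,0,4,0,3,0]
Final counters=[0,4,4,7,8,4,0,0,0,4,0,3,0,3,0,4,0,3,0] -> counters[11]=3

Answer: 3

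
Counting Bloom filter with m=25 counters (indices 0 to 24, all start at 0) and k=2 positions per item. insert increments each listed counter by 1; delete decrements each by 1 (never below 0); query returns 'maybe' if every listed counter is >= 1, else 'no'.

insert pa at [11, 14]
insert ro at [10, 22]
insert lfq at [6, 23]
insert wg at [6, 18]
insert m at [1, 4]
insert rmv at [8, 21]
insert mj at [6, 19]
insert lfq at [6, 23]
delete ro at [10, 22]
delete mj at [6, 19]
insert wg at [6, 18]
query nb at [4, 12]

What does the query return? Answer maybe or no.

Step 1: insert pa at [11, 14] -> counters=[0,0,0,0,0,0,0,0,0,0,0,1,0,0,1,0,0,0,0,0,0,0,0,0,0]
Step 2: insert ro at [10, 22] -> counters=[0,0,0,0,0,0,0,0,0,0,1,1,0,0,1,0,0,0,0,0,0,0,1,0,0]
Step 3: insert lfq at [6, 23] -> counters=[0,0,0,0,0,0,1,0,0,0,1,1,0,0,1,0,0,0,0,0,0,0,1,1,0]
Step 4: insert wg at [6, 18] -> counters=[0,0,0,0,0,0,2,0,0,0,1,1,0,0,1,0,0,0,1,0,0,0,1,1,0]
Step 5: insert m at [1, 4] -> counters=[0,1,0,0,1,0,2,0,0,0,1,1,0,0,1,0,0,0,1,0,0,0,1,1,0]
Step 6: insert rmv at [8, 21] -> counters=[0,1,0,0,1,0,2,0,1,0,1,1,0,0,1,0,0,0,1,0,0,1,1,1,0]
Step 7: insert mj at [6, 19] -> counters=[0,1,0,0,1,0,3,0,1,0,1,1,0,0,1,0,0,0,1,1,0,1,1,1,0]
Step 8: insert lfq at [6, 23] -> counters=[0,1,0,0,1,0,4,0,1,0,1,1,0,0,1,0,0,0,1,1,0,1,1,2,0]
Step 9: delete ro at [10, 22] -> counters=[0,1,0,0,1,0,4,0,1,0,0,1,0,0,1,0,0,0,1,1,0,1,0,2,0]
Step 10: delete mj at [6, 19] -> counters=[0,1,0,0,1,0,3,0,1,0,0,1,0,0,1,0,0,0,1,0,0,1,0,2,0]
Step 11: insert wg at [6, 18] -> counters=[0,1,0,0,1,0,4,0,1,0,0,1,0,0,1,0,0,0,2,0,0,1,0,2,0]
Query nb: check counters[4]=1 counters[12]=0 -> no

Answer: no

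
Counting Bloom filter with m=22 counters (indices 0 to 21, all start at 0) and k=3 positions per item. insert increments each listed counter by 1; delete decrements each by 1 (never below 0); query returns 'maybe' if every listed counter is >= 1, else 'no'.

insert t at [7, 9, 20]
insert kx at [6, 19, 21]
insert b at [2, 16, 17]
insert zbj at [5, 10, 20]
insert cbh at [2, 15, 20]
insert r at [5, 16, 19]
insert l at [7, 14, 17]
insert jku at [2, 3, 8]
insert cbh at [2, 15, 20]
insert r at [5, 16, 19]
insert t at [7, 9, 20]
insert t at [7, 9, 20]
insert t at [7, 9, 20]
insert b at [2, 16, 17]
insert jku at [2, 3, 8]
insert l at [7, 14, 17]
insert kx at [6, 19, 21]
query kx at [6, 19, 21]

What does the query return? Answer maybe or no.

Answer: maybe

Derivation:
Step 1: insert t at [7, 9, 20] -> counters=[0,0,0,0,0,0,0,1,0,1,0,0,0,0,0,0,0,0,0,0,1,0]
Step 2: insert kx at [6, 19, 21] -> counters=[0,0,0,0,0,0,1,1,0,1,0,0,0,0,0,0,0,0,0,1,1,1]
Step 3: insert b at [2, 16, 17] -> counters=[0,0,1,0,0,0,1,1,0,1,0,0,0,0,0,0,1,1,0,1,1,1]
Step 4: insert zbj at [5, 10, 20] -> counters=[0,0,1,0,0,1,1,1,0,1,1,0,0,0,0,0,1,1,0,1,2,1]
Step 5: insert cbh at [2, 15, 20] -> counters=[0,0,2,0,0,1,1,1,0,1,1,0,0,0,0,1,1,1,0,1,3,1]
Step 6: insert r at [5, 16, 19] -> counters=[0,0,2,0,0,2,1,1,0,1,1,0,0,0,0,1,2,1,0,2,3,1]
Step 7: insert l at [7, 14, 17] -> counters=[0,0,2,0,0,2,1,2,0,1,1,0,0,0,1,1,2,2,0,2,3,1]
Step 8: insert jku at [2, 3, 8] -> counters=[0,0,3,1,0,2,1,2,1,1,1,0,0,0,1,1,2,2,0,2,3,1]
Step 9: insert cbh at [2, 15, 20] -> counters=[0,0,4,1,0,2,1,2,1,1,1,0,0,0,1,2,2,2,0,2,4,1]
Step 10: insert r at [5, 16, 19] -> counters=[0,0,4,1,0,3,1,2,1,1,1,0,0,0,1,2,3,2,0,3,4,1]
Step 11: insert t at [7, 9, 20] -> counters=[0,0,4,1,0,3,1,3,1,2,1,0,0,0,1,2,3,2,0,3,5,1]
Step 12: insert t at [7, 9, 20] -> counters=[0,0,4,1,0,3,1,4,1,3,1,0,0,0,1,2,3,2,0,3,6,1]
Step 13: insert t at [7, 9, 20] -> counters=[0,0,4,1,0,3,1,5,1,4,1,0,0,0,1,2,3,2,0,3,7,1]
Step 14: insert b at [2, 16, 17] -> counters=[0,0,5,1,0,3,1,5,1,4,1,0,0,0,1,2,4,3,0,3,7,1]
Step 15: insert jku at [2, 3, 8] -> counters=[0,0,6,2,0,3,1,5,2,4,1,0,0,0,1,2,4,3,0,3,7,1]
Step 16: insert l at [7, 14, 17] -> counters=[0,0,6,2,0,3,1,6,2,4,1,0,0,0,2,2,4,4,0,3,7,1]
Step 17: insert kx at [6, 19, 21] -> counters=[0,0,6,2,0,3,2,6,2,4,1,0,0,0,2,2,4,4,0,4,7,2]
Query kx: check counters[6]=2 counters[19]=4 counters[21]=2 -> maybe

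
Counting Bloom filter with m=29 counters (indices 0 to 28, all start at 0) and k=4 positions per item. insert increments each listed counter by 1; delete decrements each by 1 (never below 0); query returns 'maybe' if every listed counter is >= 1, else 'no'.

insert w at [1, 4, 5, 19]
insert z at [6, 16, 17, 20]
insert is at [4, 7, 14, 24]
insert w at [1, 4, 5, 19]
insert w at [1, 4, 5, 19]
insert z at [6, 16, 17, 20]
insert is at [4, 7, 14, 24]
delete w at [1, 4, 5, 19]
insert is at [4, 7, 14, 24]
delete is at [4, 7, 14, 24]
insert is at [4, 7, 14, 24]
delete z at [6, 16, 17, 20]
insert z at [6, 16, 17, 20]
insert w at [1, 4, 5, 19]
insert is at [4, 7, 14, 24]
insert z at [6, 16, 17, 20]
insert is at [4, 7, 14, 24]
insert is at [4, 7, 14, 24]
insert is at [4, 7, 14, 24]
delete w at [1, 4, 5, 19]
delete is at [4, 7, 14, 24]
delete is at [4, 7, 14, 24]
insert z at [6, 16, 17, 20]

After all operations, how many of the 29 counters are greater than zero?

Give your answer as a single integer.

Answer: 11

Derivation:
Step 1: insert w at [1, 4, 5, 19] -> counters=[0,1,0,0,1,1,0,0,0,0,0,0,0,0,0,0,0,0,0,1,0,0,0,0,0,0,0,0,0]
Step 2: insert z at [6, 16, 17, 20] -> counters=[0,1,0,0,1,1,1,0,0,0,0,0,0,0,0,0,1,1,0,1,1,0,0,0,0,0,0,0,0]
Step 3: insert is at [4, 7, 14, 24] -> counters=[0,1,0,0,2,1,1,1,0,0,0,0,0,0,1,0,1,1,0,1,1,0,0,0,1,0,0,0,0]
Step 4: insert w at [1, 4, 5, 19] -> counters=[0,2,0,0,3,2,1,1,0,0,0,0,0,0,1,0,1,1,0,2,1,0,0,0,1,0,0,0,0]
Step 5: insert w at [1, 4, 5, 19] -> counters=[0,3,0,0,4,3,1,1,0,0,0,0,0,0,1,0,1,1,0,3,1,0,0,0,1,0,0,0,0]
Step 6: insert z at [6, 16, 17, 20] -> counters=[0,3,0,0,4,3,2,1,0,0,0,0,0,0,1,0,2,2,0,3,2,0,0,0,1,0,0,0,0]
Step 7: insert is at [4, 7, 14, 24] -> counters=[0,3,0,0,5,3,2,2,0,0,0,0,0,0,2,0,2,2,0,3,2,0,0,0,2,0,0,0,0]
Step 8: delete w at [1, 4, 5, 19] -> counters=[0,2,0,0,4,2,2,2,0,0,0,0,0,0,2,0,2,2,0,2,2,0,0,0,2,0,0,0,0]
Step 9: insert is at [4, 7, 14, 24] -> counters=[0,2,0,0,5,2,2,3,0,0,0,0,0,0,3,0,2,2,0,2,2,0,0,0,3,0,0,0,0]
Step 10: delete is at [4, 7, 14, 24] -> counters=[0,2,0,0,4,2,2,2,0,0,0,0,0,0,2,0,2,2,0,2,2,0,0,0,2,0,0,0,0]
Step 11: insert is at [4, 7, 14, 24] -> counters=[0,2,0,0,5,2,2,3,0,0,0,0,0,0,3,0,2,2,0,2,2,0,0,0,3,0,0,0,0]
Step 12: delete z at [6, 16, 17, 20] -> counters=[0,2,0,0,5,2,1,3,0,0,0,0,0,0,3,0,1,1,0,2,1,0,0,0,3,0,0,0,0]
Step 13: insert z at [6, 16, 17, 20] -> counters=[0,2,0,0,5,2,2,3,0,0,0,0,0,0,3,0,2,2,0,2,2,0,0,0,3,0,0,0,0]
Step 14: insert w at [1, 4, 5, 19] -> counters=[0,3,0,0,6,3,2,3,0,0,0,0,0,0,3,0,2,2,0,3,2,0,0,0,3,0,0,0,0]
Step 15: insert is at [4, 7, 14, 24] -> counters=[0,3,0,0,7,3,2,4,0,0,0,0,0,0,4,0,2,2,0,3,2,0,0,0,4,0,0,0,0]
Step 16: insert z at [6, 16, 17, 20] -> counters=[0,3,0,0,7,3,3,4,0,0,0,0,0,0,4,0,3,3,0,3,3,0,0,0,4,0,0,0,0]
Step 17: insert is at [4, 7, 14, 24] -> counters=[0,3,0,0,8,3,3,5,0,0,0,0,0,0,5,0,3,3,0,3,3,0,0,0,5,0,0,0,0]
Step 18: insert is at [4, 7, 14, 24] -> counters=[0,3,0,0,9,3,3,6,0,0,0,0,0,0,6,0,3,3,0,3,3,0,0,0,6,0,0,0,0]
Step 19: insert is at [4, 7, 14, 24] -> counters=[0,3,0,0,10,3,3,7,0,0,0,0,0,0,7,0,3,3,0,3,3,0,0,0,7,0,0,0,0]
Step 20: delete w at [1, 4, 5, 19] -> counters=[0,2,0,0,9,2,3,7,0,0,0,0,0,0,7,0,3,3,0,2,3,0,0,0,7,0,0,0,0]
Step 21: delete is at [4, 7, 14, 24] -> counters=[0,2,0,0,8,2,3,6,0,0,0,0,0,0,6,0,3,3,0,2,3,0,0,0,6,0,0,0,0]
Step 22: delete is at [4, 7, 14, 24] -> counters=[0,2,0,0,7,2,3,5,0,0,0,0,0,0,5,0,3,3,0,2,3,0,0,0,5,0,0,0,0]
Step 23: insert z at [6, 16, 17, 20] -> counters=[0,2,0,0,7,2,4,5,0,0,0,0,0,0,5,0,4,4,0,2,4,0,0,0,5,0,0,0,0]
Final counters=[0,2,0,0,7,2,4,5,0,0,0,0,0,0,5,0,4,4,0,2,4,0,0,0,5,0,0,0,0] -> 11 nonzero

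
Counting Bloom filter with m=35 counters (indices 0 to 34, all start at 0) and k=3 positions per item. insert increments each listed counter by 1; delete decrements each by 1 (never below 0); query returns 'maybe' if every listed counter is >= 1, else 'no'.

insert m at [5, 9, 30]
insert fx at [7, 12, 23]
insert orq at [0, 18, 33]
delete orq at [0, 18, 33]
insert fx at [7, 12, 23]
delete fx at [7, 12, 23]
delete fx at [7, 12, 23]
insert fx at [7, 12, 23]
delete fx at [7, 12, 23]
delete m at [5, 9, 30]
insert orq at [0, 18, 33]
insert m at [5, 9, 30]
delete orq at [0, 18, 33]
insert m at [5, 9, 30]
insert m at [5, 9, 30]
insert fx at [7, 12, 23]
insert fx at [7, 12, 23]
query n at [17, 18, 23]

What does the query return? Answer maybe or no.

Answer: no

Derivation:
Step 1: insert m at [5, 9, 30] -> counters=[0,0,0,0,0,1,0,0,0,1,0,0,0,0,0,0,0,0,0,0,0,0,0,0,0,0,0,0,0,0,1,0,0,0,0]
Step 2: insert fx at [7, 12, 23] -> counters=[0,0,0,0,0,1,0,1,0,1,0,0,1,0,0,0,0,0,0,0,0,0,0,1,0,0,0,0,0,0,1,0,0,0,0]
Step 3: insert orq at [0, 18, 33] -> counters=[1,0,0,0,0,1,0,1,0,1,0,0,1,0,0,0,0,0,1,0,0,0,0,1,0,0,0,0,0,0,1,0,0,1,0]
Step 4: delete orq at [0, 18, 33] -> counters=[0,0,0,0,0,1,0,1,0,1,0,0,1,0,0,0,0,0,0,0,0,0,0,1,0,0,0,0,0,0,1,0,0,0,0]
Step 5: insert fx at [7, 12, 23] -> counters=[0,0,0,0,0,1,0,2,0,1,0,0,2,0,0,0,0,0,0,0,0,0,0,2,0,0,0,0,0,0,1,0,0,0,0]
Step 6: delete fx at [7, 12, 23] -> counters=[0,0,0,0,0,1,0,1,0,1,0,0,1,0,0,0,0,0,0,0,0,0,0,1,0,0,0,0,0,0,1,0,0,0,0]
Step 7: delete fx at [7, 12, 23] -> counters=[0,0,0,0,0,1,0,0,0,1,0,0,0,0,0,0,0,0,0,0,0,0,0,0,0,0,0,0,0,0,1,0,0,0,0]
Step 8: insert fx at [7, 12, 23] -> counters=[0,0,0,0,0,1,0,1,0,1,0,0,1,0,0,0,0,0,0,0,0,0,0,1,0,0,0,0,0,0,1,0,0,0,0]
Step 9: delete fx at [7, 12, 23] -> counters=[0,0,0,0,0,1,0,0,0,1,0,0,0,0,0,0,0,0,0,0,0,0,0,0,0,0,0,0,0,0,1,0,0,0,0]
Step 10: delete m at [5, 9, 30] -> counters=[0,0,0,0,0,0,0,0,0,0,0,0,0,0,0,0,0,0,0,0,0,0,0,0,0,0,0,0,0,0,0,0,0,0,0]
Step 11: insert orq at [0, 18, 33] -> counters=[1,0,0,0,0,0,0,0,0,0,0,0,0,0,0,0,0,0,1,0,0,0,0,0,0,0,0,0,0,0,0,0,0,1,0]
Step 12: insert m at [5, 9, 30] -> counters=[1,0,0,0,0,1,0,0,0,1,0,0,0,0,0,0,0,0,1,0,0,0,0,0,0,0,0,0,0,0,1,0,0,1,0]
Step 13: delete orq at [0, 18, 33] -> counters=[0,0,0,0,0,1,0,0,0,1,0,0,0,0,0,0,0,0,0,0,0,0,0,0,0,0,0,0,0,0,1,0,0,0,0]
Step 14: insert m at [5, 9, 30] -> counters=[0,0,0,0,0,2,0,0,0,2,0,0,0,0,0,0,0,0,0,0,0,0,0,0,0,0,0,0,0,0,2,0,0,0,0]
Step 15: insert m at [5, 9, 30] -> counters=[0,0,0,0,0,3,0,0,0,3,0,0,0,0,0,0,0,0,0,0,0,0,0,0,0,0,0,0,0,0,3,0,0,0,0]
Step 16: insert fx at [7, 12, 23] -> counters=[0,0,0,0,0,3,0,1,0,3,0,0,1,0,0,0,0,0,0,0,0,0,0,1,0,0,0,0,0,0,3,0,0,0,0]
Step 17: insert fx at [7, 12, 23] -> counters=[0,0,0,0,0,3,0,2,0,3,0,0,2,0,0,0,0,0,0,0,0,0,0,2,0,0,0,0,0,0,3,0,0,0,0]
Query n: check counters[17]=0 counters[18]=0 counters[23]=2 -> no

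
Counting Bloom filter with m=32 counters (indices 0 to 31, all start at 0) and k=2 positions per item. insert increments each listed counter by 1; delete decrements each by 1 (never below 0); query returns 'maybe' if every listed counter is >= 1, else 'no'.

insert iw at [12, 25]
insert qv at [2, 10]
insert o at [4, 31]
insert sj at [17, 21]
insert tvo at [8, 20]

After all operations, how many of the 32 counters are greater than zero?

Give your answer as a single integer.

Step 1: insert iw at [12, 25] -> counters=[0,0,0,0,0,0,0,0,0,0,0,0,1,0,0,0,0,0,0,0,0,0,0,0,0,1,0,0,0,0,0,0]
Step 2: insert qv at [2, 10] -> counters=[0,0,1,0,0,0,0,0,0,0,1,0,1,0,0,0,0,0,0,0,0,0,0,0,0,1,0,0,0,0,0,0]
Step 3: insert o at [4, 31] -> counters=[0,0,1,0,1,0,0,0,0,0,1,0,1,0,0,0,0,0,0,0,0,0,0,0,0,1,0,0,0,0,0,1]
Step 4: insert sj at [17, 21] -> counters=[0,0,1,0,1,0,0,0,0,0,1,0,1,0,0,0,0,1,0,0,0,1,0,0,0,1,0,0,0,0,0,1]
Step 5: insert tvo at [8, 20] -> counters=[0,0,1,0,1,0,0,0,1,0,1,0,1,0,0,0,0,1,0,0,1,1,0,0,0,1,0,0,0,0,0,1]
Final counters=[0,0,1,0,1,0,0,0,1,0,1,0,1,0,0,0,0,1,0,0,1,1,0,0,0,1,0,0,0,0,0,1] -> 10 nonzero

Answer: 10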